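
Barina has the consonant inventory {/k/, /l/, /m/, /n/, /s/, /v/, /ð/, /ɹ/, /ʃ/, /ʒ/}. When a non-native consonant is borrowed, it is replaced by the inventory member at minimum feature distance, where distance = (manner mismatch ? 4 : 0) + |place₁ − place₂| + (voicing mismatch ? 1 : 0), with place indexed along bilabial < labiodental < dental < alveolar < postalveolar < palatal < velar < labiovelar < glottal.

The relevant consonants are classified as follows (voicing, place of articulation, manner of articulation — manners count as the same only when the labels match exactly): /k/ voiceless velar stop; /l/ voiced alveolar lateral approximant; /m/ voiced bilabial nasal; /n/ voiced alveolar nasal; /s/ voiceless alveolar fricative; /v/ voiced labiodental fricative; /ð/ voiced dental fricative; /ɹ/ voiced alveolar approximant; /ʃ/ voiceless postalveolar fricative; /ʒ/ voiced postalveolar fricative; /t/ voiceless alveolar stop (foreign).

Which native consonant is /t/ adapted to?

k

/k/ is closest: same manner (stop), place distance 3 (alveolar→velar), same voicing; total 3. Next closest is /s/ at distance 4.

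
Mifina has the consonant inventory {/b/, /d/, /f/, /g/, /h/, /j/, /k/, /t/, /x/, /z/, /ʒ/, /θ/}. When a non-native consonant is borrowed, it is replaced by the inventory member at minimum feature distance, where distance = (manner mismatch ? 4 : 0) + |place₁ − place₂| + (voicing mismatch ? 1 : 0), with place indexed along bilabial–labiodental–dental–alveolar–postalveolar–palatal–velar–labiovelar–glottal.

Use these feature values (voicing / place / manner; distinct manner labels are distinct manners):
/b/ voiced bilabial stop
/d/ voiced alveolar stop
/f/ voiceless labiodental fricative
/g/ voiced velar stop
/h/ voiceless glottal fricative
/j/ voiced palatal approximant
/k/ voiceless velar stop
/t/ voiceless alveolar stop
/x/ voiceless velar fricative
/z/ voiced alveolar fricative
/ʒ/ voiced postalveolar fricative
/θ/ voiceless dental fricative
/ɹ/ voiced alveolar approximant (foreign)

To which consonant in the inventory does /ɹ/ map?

/j/ is closest: same manner (approximant), place distance 2 (alveolar→palatal), same voicing; total 2. Next closest is /d/ at distance 4.

j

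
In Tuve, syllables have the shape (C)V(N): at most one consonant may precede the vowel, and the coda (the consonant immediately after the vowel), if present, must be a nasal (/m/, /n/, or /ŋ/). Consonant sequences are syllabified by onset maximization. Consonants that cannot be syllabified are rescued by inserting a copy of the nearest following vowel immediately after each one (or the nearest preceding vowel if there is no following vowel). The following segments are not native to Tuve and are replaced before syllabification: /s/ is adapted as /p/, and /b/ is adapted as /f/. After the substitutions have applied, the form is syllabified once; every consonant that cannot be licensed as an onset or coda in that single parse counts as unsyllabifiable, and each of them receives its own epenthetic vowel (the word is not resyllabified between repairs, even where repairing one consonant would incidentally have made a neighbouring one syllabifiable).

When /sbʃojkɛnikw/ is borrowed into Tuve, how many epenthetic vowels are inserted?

After substitution the input is /pfʃojkɛnikw/.
The unsyllabifiable consonants are /p/, /f/, /j/, /k/, /w/; each receives one epenthetic vowel.

5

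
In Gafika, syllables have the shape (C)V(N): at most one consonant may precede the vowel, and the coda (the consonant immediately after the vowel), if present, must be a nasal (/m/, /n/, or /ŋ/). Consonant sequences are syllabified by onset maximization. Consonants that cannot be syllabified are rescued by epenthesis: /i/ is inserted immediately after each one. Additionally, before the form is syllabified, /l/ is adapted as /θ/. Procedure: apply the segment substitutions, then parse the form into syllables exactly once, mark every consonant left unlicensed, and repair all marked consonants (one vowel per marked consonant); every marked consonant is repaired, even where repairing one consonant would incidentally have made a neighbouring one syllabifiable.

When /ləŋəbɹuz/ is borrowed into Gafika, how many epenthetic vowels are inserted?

After substitution the input is /θəŋəbɹuz/.
The unsyllabifiable consonants are /b/, /z/; each receives one epenthetic vowel.

2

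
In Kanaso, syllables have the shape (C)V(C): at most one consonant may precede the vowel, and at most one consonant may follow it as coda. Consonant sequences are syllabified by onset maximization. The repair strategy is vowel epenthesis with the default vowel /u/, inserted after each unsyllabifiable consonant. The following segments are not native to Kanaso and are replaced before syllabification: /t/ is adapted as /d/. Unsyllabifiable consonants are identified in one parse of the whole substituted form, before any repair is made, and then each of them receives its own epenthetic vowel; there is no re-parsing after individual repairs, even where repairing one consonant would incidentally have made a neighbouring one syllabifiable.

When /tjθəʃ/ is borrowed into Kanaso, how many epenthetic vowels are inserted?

After substitution the input is /djθəʃ/.
The unsyllabifiable consonants are /d/, /j/; each receives one epenthetic vowel.

2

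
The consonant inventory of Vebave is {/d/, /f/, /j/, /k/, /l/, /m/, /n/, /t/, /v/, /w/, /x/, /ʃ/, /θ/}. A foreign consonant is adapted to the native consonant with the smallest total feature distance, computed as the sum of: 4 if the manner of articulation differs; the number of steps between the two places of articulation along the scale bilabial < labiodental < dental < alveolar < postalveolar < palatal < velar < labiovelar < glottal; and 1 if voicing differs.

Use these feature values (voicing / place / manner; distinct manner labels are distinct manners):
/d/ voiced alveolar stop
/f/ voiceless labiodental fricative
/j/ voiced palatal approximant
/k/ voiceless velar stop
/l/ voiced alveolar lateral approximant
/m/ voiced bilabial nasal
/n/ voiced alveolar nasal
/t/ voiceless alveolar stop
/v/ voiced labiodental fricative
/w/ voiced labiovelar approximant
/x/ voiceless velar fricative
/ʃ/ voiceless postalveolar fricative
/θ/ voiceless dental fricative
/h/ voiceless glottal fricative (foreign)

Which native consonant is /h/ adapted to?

x

/x/ is closest: same manner (fricative), place distance 2 (glottal→velar), same voicing; total 2. Next closest is /ʃ/ at distance 4.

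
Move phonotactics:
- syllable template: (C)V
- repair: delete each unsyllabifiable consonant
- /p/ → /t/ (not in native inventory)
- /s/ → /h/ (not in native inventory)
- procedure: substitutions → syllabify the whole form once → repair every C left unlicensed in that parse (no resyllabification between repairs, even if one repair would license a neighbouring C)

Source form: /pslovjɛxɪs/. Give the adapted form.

lojɛxɪ

Substitution: /p/ → /t/, /s/ → /h/, giving /thlovjɛxɪh/.
The consonants /t/, /h/, /v/, /h/ cannot be parsed into a legal (C)V syllable (no codas are permitted; onsets are limited to one consonant).
Each unlicensed consonant is deleted: /t/, /h/, /v/, /h/.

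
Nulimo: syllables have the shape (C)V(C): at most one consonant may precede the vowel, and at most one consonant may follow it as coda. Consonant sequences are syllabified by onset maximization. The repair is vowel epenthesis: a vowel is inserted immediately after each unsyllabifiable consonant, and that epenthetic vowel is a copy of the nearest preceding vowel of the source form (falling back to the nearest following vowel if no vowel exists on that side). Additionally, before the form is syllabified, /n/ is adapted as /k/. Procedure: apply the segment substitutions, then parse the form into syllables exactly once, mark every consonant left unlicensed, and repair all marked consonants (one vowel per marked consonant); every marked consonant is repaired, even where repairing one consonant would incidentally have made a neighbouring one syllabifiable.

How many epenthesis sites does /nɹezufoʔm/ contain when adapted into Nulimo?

2

After substitution the input is /kɹezufoʔm/.
The unsyllabifiable consonants are /k/, /m/; each receives one epenthetic vowel.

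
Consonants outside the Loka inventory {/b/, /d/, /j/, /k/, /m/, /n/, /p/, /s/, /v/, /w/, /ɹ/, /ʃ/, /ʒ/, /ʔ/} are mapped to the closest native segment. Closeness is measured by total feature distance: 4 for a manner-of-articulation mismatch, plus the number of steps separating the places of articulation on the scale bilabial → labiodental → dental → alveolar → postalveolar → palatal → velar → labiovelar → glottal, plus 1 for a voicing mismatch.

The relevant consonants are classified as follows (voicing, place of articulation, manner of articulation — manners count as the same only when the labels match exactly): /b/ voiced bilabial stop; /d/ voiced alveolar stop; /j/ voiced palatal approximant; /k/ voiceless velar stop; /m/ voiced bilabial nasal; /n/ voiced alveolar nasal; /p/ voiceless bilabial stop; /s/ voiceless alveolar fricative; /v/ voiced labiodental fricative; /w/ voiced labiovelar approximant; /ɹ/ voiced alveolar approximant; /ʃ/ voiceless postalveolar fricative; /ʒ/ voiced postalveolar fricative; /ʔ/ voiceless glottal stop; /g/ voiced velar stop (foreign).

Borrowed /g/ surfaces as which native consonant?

k

/k/ is closest: same manner (stop), place distance 0 (velar→velar), voicing differs (+1); total 1. Next closest is /d/ at distance 3.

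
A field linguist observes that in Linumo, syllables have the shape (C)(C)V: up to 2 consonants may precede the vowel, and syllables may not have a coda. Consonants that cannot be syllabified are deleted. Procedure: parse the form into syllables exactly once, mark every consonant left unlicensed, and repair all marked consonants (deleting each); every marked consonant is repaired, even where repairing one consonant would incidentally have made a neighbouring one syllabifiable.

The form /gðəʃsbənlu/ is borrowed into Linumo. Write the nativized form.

The consonants /ʃ/ cannot be parsed into a legal (C)(C)V syllable (no codas are permitted; onsets may contain at most 2 consonants).
Deletion applies to /ʃ/.

gðəsbənlu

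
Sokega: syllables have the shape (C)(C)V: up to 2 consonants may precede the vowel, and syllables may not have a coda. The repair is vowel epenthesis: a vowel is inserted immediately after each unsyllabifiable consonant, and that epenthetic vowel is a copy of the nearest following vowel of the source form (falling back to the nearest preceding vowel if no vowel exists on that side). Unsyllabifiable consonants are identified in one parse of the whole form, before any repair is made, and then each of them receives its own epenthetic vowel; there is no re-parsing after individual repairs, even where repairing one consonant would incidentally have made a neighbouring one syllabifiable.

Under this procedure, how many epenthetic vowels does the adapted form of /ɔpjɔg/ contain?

1

The unsyllabifiable consonants are /g/; each receives one epenthetic vowel.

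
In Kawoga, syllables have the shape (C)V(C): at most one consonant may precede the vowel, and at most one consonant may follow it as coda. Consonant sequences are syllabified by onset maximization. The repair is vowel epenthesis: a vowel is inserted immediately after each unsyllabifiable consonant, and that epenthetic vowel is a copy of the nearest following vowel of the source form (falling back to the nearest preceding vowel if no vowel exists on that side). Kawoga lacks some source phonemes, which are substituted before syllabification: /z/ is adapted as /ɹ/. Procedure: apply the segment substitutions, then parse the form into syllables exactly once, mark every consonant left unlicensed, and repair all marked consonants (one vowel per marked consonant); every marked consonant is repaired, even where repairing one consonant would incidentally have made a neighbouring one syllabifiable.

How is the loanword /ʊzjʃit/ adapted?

Substitution: /z/ → /ɹ/, giving /ʊɹjʃit/.
Syllabifying with onset maximization leaves /j/ stranded (at most one coda consonant is licensed; onsets are limited to one consonant).
Epenthesis after each stranded consonant: /j/ → /ji/.

ʊɹjiʃit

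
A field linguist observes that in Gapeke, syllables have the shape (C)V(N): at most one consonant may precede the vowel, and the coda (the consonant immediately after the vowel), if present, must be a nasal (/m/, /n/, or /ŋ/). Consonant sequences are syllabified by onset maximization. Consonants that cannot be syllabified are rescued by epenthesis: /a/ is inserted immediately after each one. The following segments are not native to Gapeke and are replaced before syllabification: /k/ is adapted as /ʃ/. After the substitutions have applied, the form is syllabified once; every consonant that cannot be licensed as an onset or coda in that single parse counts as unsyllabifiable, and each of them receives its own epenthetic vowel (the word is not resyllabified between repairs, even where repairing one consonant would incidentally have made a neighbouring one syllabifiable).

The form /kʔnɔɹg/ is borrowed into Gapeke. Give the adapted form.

Substitution: /k/ → /ʃ/, giving /ʃʔnɔɹg/.
Under (C)V(N), the unsyllabifiable consonants are /ʃ/, /ʔ/, /ɹ/, /g/ (only a nasal (/m/, /n/, or /ŋ/) is licensed in coda position; onsets are limited to one consonant).
Epenthesis after each stranded consonant: /ʃ/ → /ʃa/, /ʔ/ → /ʔa/, /ɹ/ → /ɹa/, /g/ → /ga/.

ʃaʔanɔɹaga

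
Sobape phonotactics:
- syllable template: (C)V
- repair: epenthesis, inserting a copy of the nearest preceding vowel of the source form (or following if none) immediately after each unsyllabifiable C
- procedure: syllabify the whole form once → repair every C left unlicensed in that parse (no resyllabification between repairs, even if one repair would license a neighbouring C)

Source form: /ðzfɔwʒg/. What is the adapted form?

Under (C)V, the unsyllabifiable consonants are /ð/, /z/, /w/, /ʒ/, /g/ (no codas are permitted; onsets are limited to one consonant).
Inserting the epenthetic vowel yields /ð/ → /ðɔ/, /z/ → /zɔ/, /w/ → /wɔ/, /ʒ/ → /ʒɔ/, /g/ → /gɔ/.

ðɔzɔfɔwɔʒɔgɔ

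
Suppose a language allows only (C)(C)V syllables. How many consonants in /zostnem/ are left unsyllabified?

2

The consonants /s/, /m/ cannot be parsed into a legal (C)(C)V syllable (no codas are permitted; onsets may contain at most 2 consonants).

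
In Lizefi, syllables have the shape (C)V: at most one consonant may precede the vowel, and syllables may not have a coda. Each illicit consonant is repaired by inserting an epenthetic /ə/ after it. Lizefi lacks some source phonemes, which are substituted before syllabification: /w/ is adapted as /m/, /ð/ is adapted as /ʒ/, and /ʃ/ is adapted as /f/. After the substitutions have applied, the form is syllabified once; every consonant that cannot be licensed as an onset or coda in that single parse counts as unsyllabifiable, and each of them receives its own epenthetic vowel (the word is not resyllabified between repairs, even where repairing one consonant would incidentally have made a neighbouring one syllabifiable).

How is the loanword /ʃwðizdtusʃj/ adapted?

fəməʒizədətusəfəjə

Substitution: /ʃ/ → /f/, /w/ → /m/, /ð/ → /ʒ/, giving /fmʒizdtusfj/.
The consonants /f/, /m/, /z/, /d/, /s/, /f/, /j/ cannot be parsed into a legal (C)V syllable (no codas are permitted; onsets are limited to one consonant).
Epenthesis after each stranded consonant: /f/ → /fə/, /m/ → /mə/, /z/ → /zə/, /d/ → /də/, /s/ → /sə/, /f/ → /fə/, /j/ → /jə/.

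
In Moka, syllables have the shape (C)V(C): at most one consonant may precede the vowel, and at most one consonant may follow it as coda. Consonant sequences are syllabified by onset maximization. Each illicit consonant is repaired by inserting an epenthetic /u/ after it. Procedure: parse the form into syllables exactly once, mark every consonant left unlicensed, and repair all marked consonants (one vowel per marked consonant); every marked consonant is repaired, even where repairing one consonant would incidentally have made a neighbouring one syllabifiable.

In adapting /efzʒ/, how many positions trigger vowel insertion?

The unsyllabifiable consonants are /z/, /ʒ/; each receives one epenthetic vowel.

2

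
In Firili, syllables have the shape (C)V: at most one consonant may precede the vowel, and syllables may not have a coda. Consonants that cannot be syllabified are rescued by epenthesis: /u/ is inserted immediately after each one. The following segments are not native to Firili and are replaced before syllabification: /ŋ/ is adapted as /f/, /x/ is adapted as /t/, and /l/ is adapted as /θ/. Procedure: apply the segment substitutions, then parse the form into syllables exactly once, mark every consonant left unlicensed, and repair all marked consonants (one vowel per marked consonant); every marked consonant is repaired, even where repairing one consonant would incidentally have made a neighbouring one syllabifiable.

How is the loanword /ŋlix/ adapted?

fuθitu

Substitution: /ŋ/ → /f/, /l/ → /θ/, /x/ → /t/, giving /fθit/.
Syllabifying with onset maximization leaves /f/, /t/ stranded (no codas are permitted; onsets are limited to one consonant).
Epenthesis after each stranded consonant: /f/ → /fu/, /t/ → /tu/.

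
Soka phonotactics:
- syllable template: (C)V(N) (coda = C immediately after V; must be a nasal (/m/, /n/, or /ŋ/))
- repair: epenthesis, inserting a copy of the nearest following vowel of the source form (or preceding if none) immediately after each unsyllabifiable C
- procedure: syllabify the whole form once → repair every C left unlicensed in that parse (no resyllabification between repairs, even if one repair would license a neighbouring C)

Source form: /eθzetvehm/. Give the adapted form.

The consonants /θ/, /t/, /h/, /m/ cannot be parsed into a legal (C)V(N) syllable (only a nasal (/m/, /n/, or /ŋ/) is licensed in coda position; onsets are limited to one consonant).
Inserting the epenthetic vowel yields /θ/ → /θe/, /t/ → /te/, /h/ → /he/, /m/ → /me/.

eθezeteveheme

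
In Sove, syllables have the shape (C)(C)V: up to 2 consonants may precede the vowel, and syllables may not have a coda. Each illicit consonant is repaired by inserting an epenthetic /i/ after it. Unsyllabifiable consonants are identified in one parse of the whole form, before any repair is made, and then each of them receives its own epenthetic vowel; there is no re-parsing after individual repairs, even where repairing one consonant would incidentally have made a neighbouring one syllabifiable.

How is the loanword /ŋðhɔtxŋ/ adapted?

ŋiðhɔtixiŋi

Syllabifying with onset maximization leaves /ŋ/, /t/, /x/, /ŋ/ stranded (no codas are permitted; onsets may contain at most 2 consonants).
Epenthesis after each stranded consonant: /ŋ/ → /ŋi/, /t/ → /ti/, /x/ → /xi/, /ŋ/ → /ŋi/.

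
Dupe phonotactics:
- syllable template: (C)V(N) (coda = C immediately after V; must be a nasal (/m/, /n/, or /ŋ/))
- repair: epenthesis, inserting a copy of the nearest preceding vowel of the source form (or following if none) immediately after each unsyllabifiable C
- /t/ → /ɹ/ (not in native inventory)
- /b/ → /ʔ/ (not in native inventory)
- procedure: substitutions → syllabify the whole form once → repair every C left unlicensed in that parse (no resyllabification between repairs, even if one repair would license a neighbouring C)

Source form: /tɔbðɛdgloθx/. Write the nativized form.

Substitution: /t/ → /ɹ/, /b/ → /ʔ/, giving /ɹɔʔðɛdgloθx/.
Syllabifying with onset maximization leaves /ʔ/, /d/, /g/, /θ/, /x/ stranded (only a nasal (/m/, /n/, or /ŋ/) is licensed in coda position; onsets are limited to one consonant).
Inserting the epenthetic vowel yields /ʔ/ → /ʔɔ/, /d/ → /dɛ/, /g/ → /gɛ/, /θ/ → /θo/, /x/ → /xo/.

ɹɔʔɔðɛdɛgɛloθoxo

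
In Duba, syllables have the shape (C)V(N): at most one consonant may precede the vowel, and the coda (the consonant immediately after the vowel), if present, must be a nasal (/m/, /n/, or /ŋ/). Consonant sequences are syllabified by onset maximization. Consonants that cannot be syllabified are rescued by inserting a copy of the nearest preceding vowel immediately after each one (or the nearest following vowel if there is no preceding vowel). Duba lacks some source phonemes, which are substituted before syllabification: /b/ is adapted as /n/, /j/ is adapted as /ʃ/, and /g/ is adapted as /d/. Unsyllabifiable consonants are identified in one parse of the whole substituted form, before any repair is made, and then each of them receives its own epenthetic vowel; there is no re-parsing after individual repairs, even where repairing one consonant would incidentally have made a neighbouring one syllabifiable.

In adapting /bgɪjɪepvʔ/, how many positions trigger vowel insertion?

4

After substitution the input is /ndɪʃɪepvʔ/.
The unsyllabifiable consonants are /n/, /p/, /v/, /ʔ/; each receives one epenthetic vowel.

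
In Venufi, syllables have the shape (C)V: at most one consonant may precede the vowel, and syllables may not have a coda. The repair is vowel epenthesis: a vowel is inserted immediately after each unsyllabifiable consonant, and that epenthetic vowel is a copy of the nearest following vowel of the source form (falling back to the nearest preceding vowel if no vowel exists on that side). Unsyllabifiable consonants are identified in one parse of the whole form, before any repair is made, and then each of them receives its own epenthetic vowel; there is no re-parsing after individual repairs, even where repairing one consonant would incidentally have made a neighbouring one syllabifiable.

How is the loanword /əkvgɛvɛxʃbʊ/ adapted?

əkɛvɛgɛvɛxʊʃʊbʊ

The consonants /k/, /v/, /x/, /ʃ/ cannot be parsed into a legal (C)V syllable (no codas are permitted; onsets are limited to one consonant).
Inserting the epenthetic vowel yields /k/ → /kɛ/, /v/ → /vɛ/, /x/ → /xʊ/, /ʃ/ → /ʃʊ/.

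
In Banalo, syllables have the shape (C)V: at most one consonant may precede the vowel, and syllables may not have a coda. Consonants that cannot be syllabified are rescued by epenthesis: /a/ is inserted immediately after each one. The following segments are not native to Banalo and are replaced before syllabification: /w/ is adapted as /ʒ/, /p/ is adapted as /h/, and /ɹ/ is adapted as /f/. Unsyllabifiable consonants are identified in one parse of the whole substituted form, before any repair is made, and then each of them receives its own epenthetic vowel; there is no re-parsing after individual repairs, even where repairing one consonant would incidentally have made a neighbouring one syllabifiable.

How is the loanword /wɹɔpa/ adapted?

Substitution: /w/ → /ʒ/, /ɹ/ → /f/, /p/ → /h/, giving /ʒfɔha/.
Syllabifying with onset maximization leaves /ʒ/ stranded (no codas are permitted; onsets are limited to one consonant).
Inserting the epenthetic vowel yields /ʒ/ → /ʒa/.

ʒafɔha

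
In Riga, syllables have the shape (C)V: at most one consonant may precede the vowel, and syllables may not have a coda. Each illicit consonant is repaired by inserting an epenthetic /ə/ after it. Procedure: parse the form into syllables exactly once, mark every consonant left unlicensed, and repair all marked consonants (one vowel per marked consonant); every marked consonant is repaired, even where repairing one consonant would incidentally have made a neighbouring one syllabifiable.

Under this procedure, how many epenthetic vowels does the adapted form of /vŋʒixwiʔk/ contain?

The unsyllabifiable consonants are /v/, /ŋ/, /x/, /ʔ/, /k/; each receives one epenthetic vowel.

5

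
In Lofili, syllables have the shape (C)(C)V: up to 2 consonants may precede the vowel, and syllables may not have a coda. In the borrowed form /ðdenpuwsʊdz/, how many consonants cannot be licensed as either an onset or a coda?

The consonants /d/, /z/ cannot be parsed into a legal (C)(C)V syllable (no codas are permitted; onsets may contain at most 2 consonants).

2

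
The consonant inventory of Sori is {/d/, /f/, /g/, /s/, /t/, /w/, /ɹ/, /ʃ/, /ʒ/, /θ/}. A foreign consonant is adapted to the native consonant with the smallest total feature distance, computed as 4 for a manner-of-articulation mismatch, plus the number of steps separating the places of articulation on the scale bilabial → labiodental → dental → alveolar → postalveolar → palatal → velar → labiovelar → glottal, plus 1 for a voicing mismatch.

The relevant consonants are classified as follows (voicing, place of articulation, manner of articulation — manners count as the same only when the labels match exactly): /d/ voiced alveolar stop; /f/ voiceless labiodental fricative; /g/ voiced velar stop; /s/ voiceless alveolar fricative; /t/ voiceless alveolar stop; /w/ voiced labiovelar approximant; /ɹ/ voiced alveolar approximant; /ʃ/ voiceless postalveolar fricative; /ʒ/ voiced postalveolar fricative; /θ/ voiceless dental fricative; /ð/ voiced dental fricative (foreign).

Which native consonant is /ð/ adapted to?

θ

/θ/ is closest: same manner (fricative), place distance 0 (dental→dental), voicing differs (+1); total 1. Next closest is /f/ at distance 2.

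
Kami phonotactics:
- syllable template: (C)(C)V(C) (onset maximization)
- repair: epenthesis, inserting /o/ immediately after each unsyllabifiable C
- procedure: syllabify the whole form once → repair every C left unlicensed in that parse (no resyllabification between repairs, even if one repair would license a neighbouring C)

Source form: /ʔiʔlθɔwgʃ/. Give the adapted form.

Syllabifying with onset maximization leaves /g/, /ʃ/ stranded (at most one coda consonant is licensed; onsets may contain at most 2 consonants).
Each unlicensed consonant becomes the onset of a new syllable: /g/ → /go/, /ʃ/ → /ʃo/.

ʔiʔlθɔwgoʃo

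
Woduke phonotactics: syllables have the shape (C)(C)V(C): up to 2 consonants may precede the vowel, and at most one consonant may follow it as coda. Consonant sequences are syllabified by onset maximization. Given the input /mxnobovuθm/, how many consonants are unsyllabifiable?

Syllabifying with onset maximization leaves /m/, /m/ stranded (at most one coda consonant is licensed; onsets may contain at most 2 consonants).

2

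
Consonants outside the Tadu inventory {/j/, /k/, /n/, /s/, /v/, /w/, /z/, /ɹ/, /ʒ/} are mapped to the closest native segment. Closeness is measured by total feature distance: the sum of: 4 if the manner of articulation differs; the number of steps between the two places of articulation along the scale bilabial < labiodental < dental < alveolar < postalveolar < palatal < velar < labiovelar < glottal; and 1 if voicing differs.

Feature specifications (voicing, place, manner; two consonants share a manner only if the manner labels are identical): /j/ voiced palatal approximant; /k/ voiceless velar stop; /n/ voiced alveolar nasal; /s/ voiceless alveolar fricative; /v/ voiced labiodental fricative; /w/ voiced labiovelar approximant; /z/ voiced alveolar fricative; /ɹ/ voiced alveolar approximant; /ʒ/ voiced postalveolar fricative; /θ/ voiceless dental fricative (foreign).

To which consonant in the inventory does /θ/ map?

/s/ is closest: same manner (fricative), place distance 1 (dental→alveolar), same voicing; total 1. Next closest is /v/ at distance 2.

s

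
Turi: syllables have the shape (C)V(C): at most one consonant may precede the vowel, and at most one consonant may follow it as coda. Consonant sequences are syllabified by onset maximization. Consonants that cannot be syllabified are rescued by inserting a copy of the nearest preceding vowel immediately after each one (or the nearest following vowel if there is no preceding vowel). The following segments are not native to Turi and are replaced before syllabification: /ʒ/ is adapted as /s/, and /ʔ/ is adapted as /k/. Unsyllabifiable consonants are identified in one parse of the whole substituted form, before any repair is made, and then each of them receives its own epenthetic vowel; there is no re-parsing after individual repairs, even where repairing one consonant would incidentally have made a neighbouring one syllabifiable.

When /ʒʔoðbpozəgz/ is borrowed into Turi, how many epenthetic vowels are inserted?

After substitution the input is /skoðbpozəgz/.
The unsyllabifiable consonants are /s/, /b/, /z/; each receives one epenthetic vowel.

3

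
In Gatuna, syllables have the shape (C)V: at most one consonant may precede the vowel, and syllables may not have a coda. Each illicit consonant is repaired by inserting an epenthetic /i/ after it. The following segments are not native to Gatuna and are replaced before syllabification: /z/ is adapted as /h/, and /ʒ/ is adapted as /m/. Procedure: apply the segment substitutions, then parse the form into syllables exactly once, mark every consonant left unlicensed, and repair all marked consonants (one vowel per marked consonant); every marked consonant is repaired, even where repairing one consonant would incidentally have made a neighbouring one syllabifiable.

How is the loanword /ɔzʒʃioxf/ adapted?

Substitution: /z/ → /h/, /ʒ/ → /m/, giving /ɔhmʃioxf/.
Under (C)V, the unsyllabifiable consonants are /h/, /m/, /x/, /f/ (no codas are permitted; onsets are limited to one consonant).
Epenthesis after each stranded consonant: /h/ → /hi/, /m/ → /mi/, /x/ → /xi/, /f/ → /fi/.

ɔhimiʃioxifi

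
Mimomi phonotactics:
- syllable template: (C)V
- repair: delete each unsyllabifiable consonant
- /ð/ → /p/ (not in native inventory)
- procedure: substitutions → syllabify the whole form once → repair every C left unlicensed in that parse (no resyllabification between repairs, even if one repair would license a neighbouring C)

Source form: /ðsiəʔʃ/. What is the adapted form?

siə

Substitution: /ð/ → /p/, giving /psiəʔʃ/.
Syllabifying with onset maximization leaves /p/, /ʔ/, /ʃ/ stranded (no codas are permitted; onsets are limited to one consonant).
Deleting the stranded consonants removes /p/, /ʔ/, /ʃ/.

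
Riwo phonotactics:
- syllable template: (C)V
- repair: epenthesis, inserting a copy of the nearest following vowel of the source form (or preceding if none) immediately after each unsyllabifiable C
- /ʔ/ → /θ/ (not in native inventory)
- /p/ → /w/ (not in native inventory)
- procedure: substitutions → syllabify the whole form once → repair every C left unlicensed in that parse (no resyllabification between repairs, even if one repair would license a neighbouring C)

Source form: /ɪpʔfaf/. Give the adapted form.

Substitution: /p/ → /w/, /ʔ/ → /θ/, giving /ɪwθfaf/.
Syllabifying with onset maximization leaves /w/, /θ/, /f/ stranded (no codas are permitted; onsets are limited to one consonant).
Each unlicensed consonant becomes the onset of a new syllable: /w/ → /wa/, /θ/ → /θa/, /f/ → /fa/.

ɪwaθafafa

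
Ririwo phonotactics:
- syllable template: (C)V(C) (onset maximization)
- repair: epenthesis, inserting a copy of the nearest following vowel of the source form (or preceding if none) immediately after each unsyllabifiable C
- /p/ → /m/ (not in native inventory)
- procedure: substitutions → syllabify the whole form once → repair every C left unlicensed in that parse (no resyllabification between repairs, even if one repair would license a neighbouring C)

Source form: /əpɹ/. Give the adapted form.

Substitution: /p/ → /m/, giving /əmɹ/.
Syllabifying with onset maximization leaves /ɹ/ stranded (at most one coda consonant is licensed; onsets are limited to one consonant).
Epenthesis after each stranded consonant: /ɹ/ → /ɹə/.

əmɹə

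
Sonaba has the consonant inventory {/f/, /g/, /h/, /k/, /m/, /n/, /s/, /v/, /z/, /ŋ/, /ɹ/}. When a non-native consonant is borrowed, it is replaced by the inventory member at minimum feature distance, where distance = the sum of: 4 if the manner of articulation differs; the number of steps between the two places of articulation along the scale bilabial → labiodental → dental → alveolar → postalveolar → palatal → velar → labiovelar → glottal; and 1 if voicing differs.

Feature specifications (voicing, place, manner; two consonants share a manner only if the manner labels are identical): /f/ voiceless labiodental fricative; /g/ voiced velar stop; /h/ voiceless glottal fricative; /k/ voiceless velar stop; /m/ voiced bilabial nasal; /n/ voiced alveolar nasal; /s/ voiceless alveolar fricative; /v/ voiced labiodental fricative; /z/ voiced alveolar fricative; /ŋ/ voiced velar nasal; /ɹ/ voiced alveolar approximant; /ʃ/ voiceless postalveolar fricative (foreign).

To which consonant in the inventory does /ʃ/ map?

/s/ is closest: same manner (fricative), place distance 1 (postalveolar→alveolar), same voicing; total 1. Next closest is /z/ at distance 2.

s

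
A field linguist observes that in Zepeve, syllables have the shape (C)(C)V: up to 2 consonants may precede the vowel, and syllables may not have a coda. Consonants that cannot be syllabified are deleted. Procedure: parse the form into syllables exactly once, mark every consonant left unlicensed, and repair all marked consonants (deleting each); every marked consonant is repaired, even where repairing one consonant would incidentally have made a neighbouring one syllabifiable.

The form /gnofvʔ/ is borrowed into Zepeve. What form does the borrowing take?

gno

Under (C)(C)V, the unsyllabifiable consonants are /f/, /v/, /ʔ/ (no codas are permitted; onsets may contain at most 2 consonants).
Each unlicensed consonant is deleted: /f/, /v/, /ʔ/.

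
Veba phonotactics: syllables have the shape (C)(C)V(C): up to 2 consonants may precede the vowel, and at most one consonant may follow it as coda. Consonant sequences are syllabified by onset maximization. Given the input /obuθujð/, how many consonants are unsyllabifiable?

Under (C)(C)V(C), the unsyllabifiable consonants are /ð/ (at most one coda consonant is licensed; onsets may contain at most 2 consonants).

1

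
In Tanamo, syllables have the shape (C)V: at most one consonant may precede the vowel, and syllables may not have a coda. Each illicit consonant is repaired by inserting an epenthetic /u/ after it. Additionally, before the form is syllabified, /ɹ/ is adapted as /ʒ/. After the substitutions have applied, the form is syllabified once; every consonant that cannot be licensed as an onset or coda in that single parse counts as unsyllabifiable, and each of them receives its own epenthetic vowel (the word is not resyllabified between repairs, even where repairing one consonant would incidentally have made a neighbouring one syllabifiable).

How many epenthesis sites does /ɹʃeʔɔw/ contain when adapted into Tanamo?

After substitution the input is /ʒʃeʔɔw/.
The unsyllabifiable consonants are /ʒ/, /w/; each receives one epenthetic vowel.

2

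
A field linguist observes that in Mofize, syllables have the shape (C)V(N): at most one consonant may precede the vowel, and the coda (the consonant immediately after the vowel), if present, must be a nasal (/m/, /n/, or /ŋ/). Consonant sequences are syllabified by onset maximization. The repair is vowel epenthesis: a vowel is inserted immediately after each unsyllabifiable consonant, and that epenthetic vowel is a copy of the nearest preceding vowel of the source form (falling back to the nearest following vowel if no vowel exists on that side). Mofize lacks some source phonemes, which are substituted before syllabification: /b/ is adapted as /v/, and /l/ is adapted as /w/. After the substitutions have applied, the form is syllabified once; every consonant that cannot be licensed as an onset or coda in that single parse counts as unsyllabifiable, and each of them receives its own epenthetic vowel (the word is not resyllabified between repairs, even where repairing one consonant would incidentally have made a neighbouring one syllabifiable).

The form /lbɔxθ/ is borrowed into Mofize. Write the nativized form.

Substitution: /l/ → /w/, /b/ → /v/, giving /wvɔxθ/.
Syllabifying with onset maximization leaves /w/, /x/, /θ/ stranded (only a nasal (/m/, /n/, or /ŋ/) is licensed in coda position; onsets are limited to one consonant).
Epenthesis after each stranded consonant: /w/ → /wɔ/, /x/ → /xɔ/, /θ/ → /θɔ/.

wɔvɔxɔθɔ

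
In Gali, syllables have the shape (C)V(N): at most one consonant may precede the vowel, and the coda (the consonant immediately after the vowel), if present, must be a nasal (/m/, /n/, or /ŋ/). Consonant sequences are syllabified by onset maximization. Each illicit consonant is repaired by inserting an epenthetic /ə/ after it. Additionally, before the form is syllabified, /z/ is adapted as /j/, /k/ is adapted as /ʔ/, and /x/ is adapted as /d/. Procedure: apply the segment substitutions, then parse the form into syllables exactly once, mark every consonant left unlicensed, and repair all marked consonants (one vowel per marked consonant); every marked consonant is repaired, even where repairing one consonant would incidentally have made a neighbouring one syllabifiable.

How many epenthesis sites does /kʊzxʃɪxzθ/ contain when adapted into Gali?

After substitution the input is /ʔʊjdʃɪdjθ/.
The unsyllabifiable consonants are /j/, /d/, /d/, /j/, /θ/; each receives one epenthetic vowel.

5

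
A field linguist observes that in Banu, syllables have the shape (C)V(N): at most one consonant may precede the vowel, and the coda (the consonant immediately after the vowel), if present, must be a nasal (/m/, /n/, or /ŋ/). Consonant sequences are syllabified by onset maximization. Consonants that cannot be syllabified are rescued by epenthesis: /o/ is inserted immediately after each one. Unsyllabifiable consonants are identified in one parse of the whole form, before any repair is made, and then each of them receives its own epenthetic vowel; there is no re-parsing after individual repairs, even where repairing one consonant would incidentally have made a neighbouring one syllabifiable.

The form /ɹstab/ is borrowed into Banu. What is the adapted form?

Syllabifying with onset maximization leaves /ɹ/, /s/, /b/ stranded (only a nasal (/m/, /n/, or /ŋ/) is licensed in coda position; onsets are limited to one consonant).
Each unlicensed consonant becomes the onset of a new syllable: /ɹ/ → /ɹo/, /s/ → /so/, /b/ → /bo/.

ɹosotabo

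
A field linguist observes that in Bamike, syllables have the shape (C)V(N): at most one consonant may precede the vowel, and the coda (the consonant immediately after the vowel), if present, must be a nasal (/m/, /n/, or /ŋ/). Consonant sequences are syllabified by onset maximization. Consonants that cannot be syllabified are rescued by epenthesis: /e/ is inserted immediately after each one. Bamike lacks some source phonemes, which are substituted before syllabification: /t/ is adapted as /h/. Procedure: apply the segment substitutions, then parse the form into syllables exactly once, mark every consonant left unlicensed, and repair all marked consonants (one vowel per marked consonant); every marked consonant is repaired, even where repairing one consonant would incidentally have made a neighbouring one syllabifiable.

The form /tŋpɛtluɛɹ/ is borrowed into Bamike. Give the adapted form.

Substitution: /t/ → /h/, giving /hŋpɛhluɛɹ/.
The consonants /h/, /ŋ/, /h/, /ɹ/ cannot be parsed into a legal (C)V(N) syllable (only a nasal (/m/, /n/, or /ŋ/) is licensed in coda position; onsets are limited to one consonant).
Inserting the epenthetic vowel yields /h/ → /he/, /ŋ/ → /ŋe/, /h/ → /he/, /ɹ/ → /ɹe/.

heŋepɛheluɛɹe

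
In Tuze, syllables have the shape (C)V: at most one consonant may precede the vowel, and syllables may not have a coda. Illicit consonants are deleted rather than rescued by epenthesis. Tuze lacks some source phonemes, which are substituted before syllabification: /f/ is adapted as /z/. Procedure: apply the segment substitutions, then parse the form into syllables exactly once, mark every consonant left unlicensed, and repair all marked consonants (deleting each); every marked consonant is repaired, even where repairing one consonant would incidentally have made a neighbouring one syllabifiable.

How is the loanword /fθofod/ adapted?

Substitution: /f/ → /z/, giving /zθozod/.
Syllabifying with onset maximization leaves /z/, /d/ stranded (no codas are permitted; onsets are limited to one consonant).
Deletion applies to /z/, /d/.

θozo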